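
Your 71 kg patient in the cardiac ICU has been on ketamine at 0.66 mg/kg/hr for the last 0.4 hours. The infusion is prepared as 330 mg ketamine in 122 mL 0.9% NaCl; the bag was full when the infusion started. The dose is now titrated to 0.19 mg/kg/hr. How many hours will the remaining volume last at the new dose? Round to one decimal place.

23.1 hours

Initial rate:
Dose = 0.66 mg/kg/hr × 71 kg = 46.86 mg/hr
Concentration = 330 mg ÷ 122 mL = 2.704918 mg/mL
Rate = 46.86 mg/hr ÷ 2.704918 mg/mL = 17.324 mL/hr
Volume infused so far = 17.324 mL/hr × 0.4 hr = 6.9296 mL
Volume remaining = 122 − 6.9296 = 115.0704 mL
New rate:
Dose = 0.19 mg/kg/hr × 71 kg = 13.49 mg/hr
Rate = 13.49 mg/hr ÷ 2.704918 mg/mL = 4.987212 mL/hr
Time remaining = 115.0704 mL ÷ 4.987212 mL/hr = 23.07309 hr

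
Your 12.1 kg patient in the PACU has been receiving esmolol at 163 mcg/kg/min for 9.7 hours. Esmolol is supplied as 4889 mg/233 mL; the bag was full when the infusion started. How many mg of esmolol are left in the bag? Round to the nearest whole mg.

Dose = 163 mcg/kg/min × 12.1 kg = 1972.3 mcg/min
1972.3 mcg/min × 60 min/hr = 118338 mcg/hr
Concentration = 4889 mg ÷ 233 mL = 20.98283 mg/mL = 20982.83 mcg/mL
Rate = 118338 mcg/hr ÷ 20982.83 mcg/mL = 5.639753 mL/hr
Volume infused = 5.639753 mL/hr × 9.7 hr = 54.70561 mL
Volume remaining = 233 − 54.70561 = 178.2944 mL
Drug remaining = 178.2944 mL × 20982.83 mcg/mL = 3741121 mcg = 3741.121 mg

3741 mg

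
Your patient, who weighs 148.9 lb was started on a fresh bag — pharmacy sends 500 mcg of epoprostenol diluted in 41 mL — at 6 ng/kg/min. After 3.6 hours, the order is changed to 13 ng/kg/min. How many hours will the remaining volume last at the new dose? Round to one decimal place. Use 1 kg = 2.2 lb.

Initial rate:
Weight = 148.9 lb ÷ 2.2 lb/kg = 67.68182 kg
Dose = 6 ng/kg/min × 67.68182 kg = 406.0909 ng/min
406.0909 ng/min × 60 min/hr = 24365.45 ng/hr
Concentration = 500 mcg ÷ 41 mL = 12.19512 mcg/mL = 12195.12 ng/mL
Rate = 24365.45 ng/hr ÷ 12195.12 ng/mL = 1.997967 mL/hr
Volume infused so far = 1.997967 mL/hr × 3.6 hr = 7.192682 mL
Volume remaining = 41 − 7.192682 = 33.80732 mL
New rate:
Dose = 13 ng/kg/min × 67.68182 kg = 879.8636 ng/min
879.8636 ng/min × 60 min/hr = 52791.82 ng/hr
Rate = 52791.82 ng/hr ÷ 12195.12 ng/mL = 4.328929 mL/hr
Time remaining = 33.80732 mL ÷ 4.328929 mL/hr = 7.809626 hr

7.8 hours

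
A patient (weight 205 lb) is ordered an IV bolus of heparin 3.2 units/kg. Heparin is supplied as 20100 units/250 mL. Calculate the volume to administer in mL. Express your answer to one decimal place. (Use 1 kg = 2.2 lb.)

3.7 mL

Weight = 205 lb ÷ 2.2 lb/kg = 93.18182 kg
Dose = 3.2 units/kg × 93.18182 kg = 298.1818 units
Concentration = 20100 units ÷ 250 mL = 80.4 units/mL
Volume = 298.1818 units ÷ 80.4 units/mL = 3.708729 mL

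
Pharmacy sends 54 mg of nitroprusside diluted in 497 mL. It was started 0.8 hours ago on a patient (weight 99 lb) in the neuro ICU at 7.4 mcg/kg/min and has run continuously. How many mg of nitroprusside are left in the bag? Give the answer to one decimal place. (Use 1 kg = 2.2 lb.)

Weight = 99 lb ÷ 2.2 lb/kg = 45 kg
Dose = 7.4 mcg/kg/min × 45 kg = 333 mcg/min
333 mcg/min × 60 min/hr = 19980 mcg/hr
Concentration = 54 mg ÷ 497 mL = 0.1086519 mg/mL = 108.6519 mcg/mL
Rate = 19980 mcg/hr ÷ 108.6519 mcg/mL = 183.89 mL/hr
Volume infused = 183.89 mL/hr × 0.8 hr = 147.112 mL
Volume remaining = 497 − 147.112 = 349.888 mL
Drug remaining = 349.888 mL × 108.6519 mcg/mL = 38016 mcg = 38.016 mg

38.0 mg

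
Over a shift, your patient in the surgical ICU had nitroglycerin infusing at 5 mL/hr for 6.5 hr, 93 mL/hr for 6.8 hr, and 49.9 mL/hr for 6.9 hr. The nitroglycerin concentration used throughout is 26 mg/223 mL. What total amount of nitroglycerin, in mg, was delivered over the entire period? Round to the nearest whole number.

118 mg

Concentration = 26 mg ÷ 223 mL = 0.1165919 mg/mL
Stage 1: 5 mL/hr × 6.5 hr = 32.5 mL → 32.5 mL × 0.1165919 mg/mL = 3.789238 mg
Stage 2: 93 mL/hr × 6.8 hr = 632.4 mL → 632.4 mL × 0.1165919 mg/mL = 73.73274 mg
Stage 3: 49.9 mL/hr × 6.9 hr = 344.31 mL → 344.31 mL × 0.1165919 mg/mL = 40.14377 mg
Total = 3.789238 + 73.73274 + 40.14377 = 117.6657 mg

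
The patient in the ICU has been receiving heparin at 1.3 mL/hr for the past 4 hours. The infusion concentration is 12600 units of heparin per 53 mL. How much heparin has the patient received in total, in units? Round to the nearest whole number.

1236 units

Concentration = 12600 units ÷ 53 mL = 237.7358 units/mL
Drug rate = 1.3 mL/hr × 237.7358 units/mL = 309.0566 units/hr
Total = 309.0566 units/hr × 4 hr = 1236.226 units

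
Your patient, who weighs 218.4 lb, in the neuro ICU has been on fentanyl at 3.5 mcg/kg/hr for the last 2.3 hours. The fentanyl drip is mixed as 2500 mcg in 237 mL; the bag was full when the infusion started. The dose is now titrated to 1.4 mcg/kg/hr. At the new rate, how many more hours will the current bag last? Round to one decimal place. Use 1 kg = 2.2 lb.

12.2 hours

Initial rate:
Weight = 218.4 lb ÷ 2.2 lb/kg = 99.27273 kg
Dose = 3.5 mcg/kg/hr × 99.27273 kg = 347.4545 mcg/hr
Concentration = 2500 mcg ÷ 237 mL = 10.54852 mcg/mL
Rate = 347.4545 mcg/hr ÷ 10.54852 mcg/mL = 32.93869 mL/hr
Volume infused so far = 32.93869 mL/hr × 2.3 hr = 75.75899 mL
Volume remaining = 237 − 75.75899 = 161.241 mL
New rate:
Dose = 1.4 mcg/kg/hr × 99.27273 kg = 138.9818 mcg/hr
Rate = 138.9818 mcg/hr ÷ 10.54852 mcg/mL = 13.17548 mL/hr
Time remaining = 161.241 mL ÷ 13.17548 mL/hr = 12.23796 hr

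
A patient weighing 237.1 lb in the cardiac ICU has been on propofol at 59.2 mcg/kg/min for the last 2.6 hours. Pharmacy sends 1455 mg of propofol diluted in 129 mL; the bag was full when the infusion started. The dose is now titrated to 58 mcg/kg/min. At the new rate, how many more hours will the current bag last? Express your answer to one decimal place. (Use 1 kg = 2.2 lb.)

1.2 hours

Initial rate:
Weight = 237.1 lb ÷ 2.2 lb/kg = 107.7727 kg
Dose = 59.2 mcg/kg/min × 107.7727 kg = 6380.145 mcg/min
6380.145 mcg/min × 60 min/hr = 382808.7 mcg/hr
Concentration = 1455 mg ÷ 129 mL = 11.27907 mg/mL = 11279.07 mcg/mL
Rate = 382808.7 mcg/hr ÷ 11279.07 mcg/mL = 33.93974 mL/hr
Volume infused so far = 33.93974 mL/hr × 2.6 hr = 88.24333 mL
Volume remaining = 129 − 88.24333 = 40.75667 mL
New rate:
Dose = 58 mcg/kg/min × 107.7727 kg = 6250.818 mcg/min
6250.818 mcg/min × 60 min/hr = 375049.1 mcg/hr
Rate = 375049.1 mcg/hr ÷ 11279.07 mcg/mL = 33.25178 mL/hr
Time remaining = 40.75667 mL ÷ 33.25178 mL/hr = 1.225699 hr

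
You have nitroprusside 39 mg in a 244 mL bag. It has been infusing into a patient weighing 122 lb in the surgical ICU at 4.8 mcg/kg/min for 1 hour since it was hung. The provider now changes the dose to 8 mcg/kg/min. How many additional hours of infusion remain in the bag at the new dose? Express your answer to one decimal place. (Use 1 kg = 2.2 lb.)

0.9 hours

Initial rate:
Weight = 122 lb ÷ 2.2 lb/kg = 55.45455 kg
Dose = 4.8 mcg/kg/min × 55.45455 kg = 266.1818 mcg/min
266.1818 mcg/min × 60 min/hr = 15970.91 mcg/hr
Concentration = 39 mg ÷ 244 mL = 0.1598361 mg/mL = 159.8361 mcg/mL
Rate = 15970.91 mcg/hr ÷ 159.8361 mcg/mL = 99.92056 mL/hr
Volume infused so far = 99.92056 mL/hr × 1 hr = 99.92056 mL
Volume remaining = 244 − 99.92056 = 144.0794 mL
New rate:
Dose = 8 mcg/kg/min × 55.45455 kg = 443.6364 mcg/min
443.6364 mcg/min × 60 min/hr = 26618.18 mcg/hr
Rate = 26618.18 mcg/hr ÷ 159.8361 mcg/mL = 166.5343 mL/hr
Time remaining = 144.0794 mL ÷ 166.5343 mL/hr = 0.8651639 hr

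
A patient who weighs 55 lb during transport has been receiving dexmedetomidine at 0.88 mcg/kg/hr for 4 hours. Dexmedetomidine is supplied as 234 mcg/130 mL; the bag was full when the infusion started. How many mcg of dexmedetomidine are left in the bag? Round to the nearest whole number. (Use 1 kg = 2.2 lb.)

146 mcg

Weight = 55 lb ÷ 2.2 lb/kg = 25 kg
Dose = 0.88 mcg/kg/hr × 25 kg = 22 mcg/hr
Concentration = 234 mcg ÷ 130 mL = 1.8 mcg/mL
Rate = 22 mcg/hr ÷ 1.8 mcg/mL = 12.22222 mL/hr
Volume infused = 12.22222 mL/hr × 4 hr = 48.88889 mL
Volume remaining = 130 − 48.88889 = 81.11111 mL
Drug remaining = 81.11111 mL × 1.8 mcg/mL = 146 mcg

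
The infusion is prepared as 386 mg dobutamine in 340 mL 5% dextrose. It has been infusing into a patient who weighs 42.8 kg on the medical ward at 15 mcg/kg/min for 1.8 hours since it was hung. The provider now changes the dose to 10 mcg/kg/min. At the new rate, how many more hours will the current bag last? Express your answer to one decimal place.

Initial rate:
Dose = 15 mcg/kg/min × 42.8 kg = 642 mcg/min
642 mcg/min × 60 min/hr = 38520 mcg/hr
Concentration = 386 mg ÷ 340 mL = 1.135294 mg/mL = 1135.294 mcg/mL
Rate = 38520 mcg/hr ÷ 1135.294 mcg/mL = 33.92953 mL/hr
Volume infused so far = 33.92953 mL/hr × 1.8 hr = 61.07316 mL
Volume remaining = 340 − 61.07316 = 278.9268 mL
New rate:
Dose = 10 mcg/kg/min × 42.8 kg = 428 mcg/min
428 mcg/min × 60 min/hr = 25680 mcg/hr
Rate = 25680 mcg/hr ÷ 1135.294 mcg/mL = 22.61969 mL/hr
Time remaining = 278.9268 mL ÷ 22.61969 mL/hr = 12.33115 hr

12.3 hours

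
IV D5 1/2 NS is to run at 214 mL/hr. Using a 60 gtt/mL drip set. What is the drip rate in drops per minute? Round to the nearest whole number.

214 gtt/min

214 mL/hr ÷ 60 min/hr = 3.566667 mL/min
3.566667 mL/min × 60 gtt/mL = 214 gtt/min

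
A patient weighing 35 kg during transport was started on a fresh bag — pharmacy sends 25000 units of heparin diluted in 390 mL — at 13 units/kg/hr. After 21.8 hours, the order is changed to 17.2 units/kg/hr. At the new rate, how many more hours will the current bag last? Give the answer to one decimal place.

25.1 hours

Initial rate:
Dose = 13 units/kg/hr × 35 kg = 455 units/hr
Concentration = 25000 units ÷ 390 mL = 64.10256 units/mL
Rate = 455 units/hr ÷ 64.10256 units/mL = 7.098 mL/hr
Volume infused so far = 7.098 mL/hr × 21.8 hr = 154.7364 mL
Volume remaining = 390 − 154.7364 = 235.2636 mL
New rate:
Dose = 17.2 units/kg/hr × 35 kg = 602 units/hr
Rate = 602 units/hr ÷ 64.10256 units/mL = 9.3912 mL/hr
Time remaining = 235.2636 mL ÷ 9.3912 mL/hr = 25.0515 hr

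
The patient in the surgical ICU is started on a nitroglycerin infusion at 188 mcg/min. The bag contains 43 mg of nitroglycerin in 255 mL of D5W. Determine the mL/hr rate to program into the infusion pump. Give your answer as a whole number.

67 mL/hr

188 mcg/min × 60 min/hr = 11280 mcg/hr
Concentration = 43 mg ÷ 255 mL = 0.1686275 mg/mL = 168.6275 mcg/mL
Rate = 11280 mcg/hr ÷ 168.6275 mcg/mL = 66.89302 mL/hr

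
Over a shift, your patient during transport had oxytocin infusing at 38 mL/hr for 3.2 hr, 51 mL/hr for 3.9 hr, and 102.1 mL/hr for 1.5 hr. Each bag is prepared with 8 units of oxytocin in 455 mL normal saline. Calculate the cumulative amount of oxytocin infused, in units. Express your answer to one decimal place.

8.3 units

Concentration = 8 units ÷ 455 mL = 0.01758242 units/mL
Stage 1: 38 mL/hr × 3.2 hr = 121.6 mL → 121.6 mL × 0.01758242 units/mL = 2.138022 units
Stage 2: 51 mL/hr × 3.9 hr = 198.9 mL → 198.9 mL × 0.01758242 units/mL = 3.497143 units
Stage 3: 102.1 mL/hr × 1.5 hr = 153.15 mL → 153.15 mL × 0.01758242 units/mL = 2.692747 units
Total = 2.138022 + 3.497143 + 2.692747 = 8.327912 units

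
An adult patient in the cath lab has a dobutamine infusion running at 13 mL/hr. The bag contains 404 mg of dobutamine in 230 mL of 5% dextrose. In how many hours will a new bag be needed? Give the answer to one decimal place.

Duration = 230 mL ÷ 13 mL/hr = 17.69231 hr

17.7 hours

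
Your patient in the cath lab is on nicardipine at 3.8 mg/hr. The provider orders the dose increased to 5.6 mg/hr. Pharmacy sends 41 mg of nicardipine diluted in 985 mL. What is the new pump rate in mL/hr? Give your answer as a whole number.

135 mL/hr

Concentration = 41 mg ÷ 985 mL = 0.04162437 mg/mL
Rate = 5.6 mg/hr ÷ 0.04162437 mg/mL = 134.5366 mL/hr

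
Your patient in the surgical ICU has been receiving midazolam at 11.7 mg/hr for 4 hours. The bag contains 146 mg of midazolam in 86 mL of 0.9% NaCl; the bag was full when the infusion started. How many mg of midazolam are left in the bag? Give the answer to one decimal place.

Concentration = 146 mg ÷ 86 mL = 1.697674 mg/mL
Rate = 11.7 mg/hr ÷ 1.697674 mg/mL = 6.891781 mL/hr
Volume infused = 6.891781 mL/hr × 4 hr = 27.56712 mL
Volume remaining = 86 − 27.56712 = 58.43288 mL
Drug remaining = 58.43288 mL × 1.697674 mg/mL = 99.2 mg

99.2 mg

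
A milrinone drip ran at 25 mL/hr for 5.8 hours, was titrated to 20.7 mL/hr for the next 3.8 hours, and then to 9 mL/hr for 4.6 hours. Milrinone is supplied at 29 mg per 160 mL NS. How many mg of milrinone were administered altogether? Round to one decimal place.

Concentration = 29 mg ÷ 160 mL = 0.18125 mg/mL
Stage 1: 25 mL/hr × 5.8 hr = 145 mL → 145 mL × 0.18125 mg/mL = 26.28125 mg
Stage 2: 20.7 mL/hr × 3.8 hr = 78.66 mL → 78.66 mL × 0.18125 mg/mL = 14.25712 mg
Stage 3: 9 mL/hr × 4.6 hr = 41.4 mL → 41.4 mL × 0.18125 mg/mL = 7.50375 mg
Total = 26.28125 + 14.25712 + 7.50375 = 48.04212 mg

48.0 mg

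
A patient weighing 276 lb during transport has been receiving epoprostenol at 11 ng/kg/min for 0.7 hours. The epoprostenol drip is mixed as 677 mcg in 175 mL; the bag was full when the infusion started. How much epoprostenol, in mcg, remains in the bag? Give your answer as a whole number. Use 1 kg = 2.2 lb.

619 mcg

Weight = 276 lb ÷ 2.2 lb/kg = 125.4545 kg
Dose = 11 ng/kg/min × 125.4545 kg = 1380 ng/min
1380 ng/min × 60 min/hr = 82800 ng/hr
Concentration = 677 mcg ÷ 175 mL = 3.868571 mcg/mL = 3868.571 ng/mL
Rate = 82800 ng/hr ÷ 3868.571 ng/mL = 21.40325 mL/hr
Volume infused = 21.40325 mL/hr × 0.7 hr = 14.98227 mL
Volume remaining = 175 − 14.98227 = 160.0177 mL
Drug remaining = 160.0177 mL × 3868.571 ng/mL = 619040 ng = 619.04 mcg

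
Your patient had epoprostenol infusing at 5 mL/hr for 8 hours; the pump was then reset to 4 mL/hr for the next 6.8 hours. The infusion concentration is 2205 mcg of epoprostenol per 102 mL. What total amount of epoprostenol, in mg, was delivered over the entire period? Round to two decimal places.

1.45 mg

Concentration = 2205 mcg ÷ 102 mL = 21.61765 mcg/mL
Stage 1: 5 mL/hr × 8 hr = 40 mL → 40 mL × 21.61765 mcg/mL = 864.7059 mcg
Stage 2: 4 mL/hr × 6.8 hr = 27.2 mL → 27.2 mL × 21.61765 mcg/mL = 588 mcg
Total = 864.7059 + 588 = 1452.706 mcg = 1.452706 mg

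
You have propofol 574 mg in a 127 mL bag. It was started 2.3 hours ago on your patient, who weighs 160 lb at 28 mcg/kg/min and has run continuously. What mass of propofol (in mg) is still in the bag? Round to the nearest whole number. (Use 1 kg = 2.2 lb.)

Weight = 160 lb ÷ 2.2 lb/kg = 72.72727 kg
Dose = 28 mcg/kg/min × 72.72727 kg = 2036.364 mcg/min
2036.364 mcg/min × 60 min/hr = 122181.8 mcg/hr
Concentration = 574 mg ÷ 127 mL = 4.519685 mg/mL = 4519.685 mcg/mL
Rate = 122181.8 mcg/hr ÷ 4519.685 mcg/mL = 27.03326 mL/hr
Volume infused = 27.03326 mL/hr × 2.3 hr = 62.1765 mL
Volume remaining = 127 − 62.1765 = 64.8235 mL
Drug remaining = 64.8235 mL × 4519.685 mcg/mL = 292981.8 mcg = 292.9818 mg

293 mg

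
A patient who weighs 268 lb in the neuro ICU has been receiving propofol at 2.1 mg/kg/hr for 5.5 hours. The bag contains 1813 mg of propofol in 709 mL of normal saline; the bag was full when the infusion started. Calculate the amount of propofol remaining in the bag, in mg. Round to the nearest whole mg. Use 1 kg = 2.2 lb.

Weight = 268 lb ÷ 2.2 lb/kg = 121.8182 kg
Dose = 2.1 mg/kg/hr × 121.8182 kg = 255.8182 mg/hr
Concentration = 1813 mg ÷ 709 mL = 2.557123 mg/mL
Rate = 255.8182 mg/hr ÷ 2.557123 mg/mL = 100.0414 mL/hr
Volume infused = 100.0414 mL/hr × 5.5 hr = 550.2278 mL
Volume remaining = 709 − 550.2278 = 158.7722 mL
Drug remaining = 158.7722 mL × 2.557123 mg/mL = 406 mg

406 mg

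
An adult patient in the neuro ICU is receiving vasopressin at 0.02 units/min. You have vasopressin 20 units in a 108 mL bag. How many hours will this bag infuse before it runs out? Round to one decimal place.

16.7 hours

0.02 units/min × 60 min/hr = 1.2 units/hr
Concentration = 20 units ÷ 108 mL = 0.1851852 units/mL
Rate = 1.2 units/hr ÷ 0.1851852 units/mL = 6.48 mL/hr
Duration = 108 mL ÷ 6.48 mL/hr = 16.66667 hr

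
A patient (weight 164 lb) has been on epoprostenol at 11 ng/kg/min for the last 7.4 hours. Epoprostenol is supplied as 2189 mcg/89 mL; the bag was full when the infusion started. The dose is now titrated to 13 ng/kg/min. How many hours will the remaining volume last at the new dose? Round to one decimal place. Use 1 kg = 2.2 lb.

31.4 hours

Initial rate:
Weight = 164 lb ÷ 2.2 lb/kg = 74.54545 kg
Dose = 11 ng/kg/min × 74.54545 kg = 820 ng/min
820 ng/min × 60 min/hr = 49200 ng/hr
Concentration = 2189 mcg ÷ 89 mL = 24.59551 mcg/mL = 24595.51 ng/mL
Rate = 49200 ng/hr ÷ 24595.51 ng/mL = 2.000365 mL/hr
Volume infused so far = 2.000365 mL/hr × 7.4 hr = 14.8027 mL
Volume remaining = 89 − 14.8027 = 74.1973 mL
New rate:
Dose = 13 ng/kg/min × 74.54545 kg = 969.0909 ng/min
969.0909 ng/min × 60 min/hr = 58145.45 ng/hr
Rate = 58145.45 ng/hr ÷ 24595.51 ng/mL = 2.364068 mL/hr
Time remaining = 74.1973 mL ÷ 2.364068 mL/hr = 31.38543 hr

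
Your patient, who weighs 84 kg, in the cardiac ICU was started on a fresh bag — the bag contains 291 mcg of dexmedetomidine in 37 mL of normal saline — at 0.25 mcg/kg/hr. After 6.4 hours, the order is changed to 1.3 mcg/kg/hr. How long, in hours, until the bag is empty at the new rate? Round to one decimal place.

1.4 hours

Initial rate:
Dose = 0.25 mcg/kg/hr × 84 kg = 21 mcg/hr
Concentration = 291 mcg ÷ 37 mL = 7.864865 mcg/mL
Rate = 21 mcg/hr ÷ 7.864865 mcg/mL = 2.670103 mL/hr
Volume infused so far = 2.670103 mL/hr × 6.4 hr = 17.08866 mL
Volume remaining = 37 − 17.08866 = 19.91134 mL
New rate:
Dose = 1.3 mcg/kg/hr × 84 kg = 109.2 mcg/hr
Rate = 109.2 mcg/hr ÷ 7.864865 mcg/mL = 13.88454 mL/hr
Time remaining = 19.91134 mL ÷ 13.88454 mL/hr = 1.434066 hr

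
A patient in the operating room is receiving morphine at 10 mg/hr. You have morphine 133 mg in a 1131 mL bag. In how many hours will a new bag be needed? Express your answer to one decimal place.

Concentration = 133 mg ÷ 1131 mL = 0.117595 mg/mL
Rate = 10 mg/hr ÷ 0.117595 mg/mL = 85.03759 mL/hr
Duration = 1131 mL ÷ 85.03759 mL/hr = 13.3 hr

13.3 hours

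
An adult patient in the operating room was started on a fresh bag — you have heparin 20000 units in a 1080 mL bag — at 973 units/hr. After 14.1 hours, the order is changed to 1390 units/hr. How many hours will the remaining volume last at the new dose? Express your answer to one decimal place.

Initial rate:
Concentration = 20000 units ÷ 1080 mL = 18.51852 units/mL
Rate = 973 units/hr ÷ 18.51852 units/mL = 52.542 mL/hr
Volume infused so far = 52.542 mL/hr × 14.1 hr = 740.8422 mL
Volume remaining = 1080 − 740.8422 = 339.1578 mL
New rate:
Rate = 1390 units/hr ÷ 18.51852 units/mL = 75.06 mL/hr
Time remaining = 339.1578 mL ÷ 75.06 mL/hr = 4.518489 hr

4.5 hours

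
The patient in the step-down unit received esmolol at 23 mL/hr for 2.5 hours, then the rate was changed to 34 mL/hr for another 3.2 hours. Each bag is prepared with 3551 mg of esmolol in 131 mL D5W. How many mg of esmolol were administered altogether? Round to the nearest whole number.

Concentration = 3551 mg ÷ 131 mL = 27.10687 mg/mL
Stage 1: 23 mL/hr × 2.5 hr = 57.5 mL → 57.5 mL × 27.10687 mg/mL = 1558.645 mg
Stage 2: 34 mL/hr × 3.2 hr = 108.8 mL → 108.8 mL × 27.10687 mg/mL = 2949.227 mg
Total = 1558.645 + 2949.227 = 4507.873 mg

4508 mg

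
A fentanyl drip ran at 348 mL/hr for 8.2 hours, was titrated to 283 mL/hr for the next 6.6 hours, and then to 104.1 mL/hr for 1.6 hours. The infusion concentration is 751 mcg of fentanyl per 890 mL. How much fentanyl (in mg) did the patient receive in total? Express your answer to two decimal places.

Concentration = 751 mcg ÷ 890 mL = 0.8438202 mcg/mL
Stage 1: 348 mL/hr × 8.2 hr = 2853.6 mL → 2853.6 mL × 0.8438202 mcg/mL = 2407.925 mcg
Stage 2: 283 mL/hr × 6.6 hr = 1867.8 mL → 1867.8 mL × 0.8438202 mcg/mL = 1576.087 mcg
Stage 3: 104.1 mL/hr × 1.6 hr = 166.56 mL → 166.56 mL × 0.8438202 mcg/mL = 140.5467 mcg
Total = 2407.925 + 1576.087 + 140.5467 = 4124.56 mcg = 4.12456 mg

4.12 mg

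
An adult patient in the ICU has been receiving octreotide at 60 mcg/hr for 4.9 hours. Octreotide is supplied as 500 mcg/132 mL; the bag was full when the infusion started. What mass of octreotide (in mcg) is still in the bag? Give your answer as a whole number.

206 mcg

Concentration = 500 mcg ÷ 132 mL = 3.787879 mcg/mL
Rate = 60 mcg/hr ÷ 3.787879 mcg/mL = 15.84 mL/hr
Volume infused = 15.84 mL/hr × 4.9 hr = 77.616 mL
Volume remaining = 132 − 77.616 = 54.384 mL
Drug remaining = 54.384 mL × 3.787879 mcg/mL = 206 mcg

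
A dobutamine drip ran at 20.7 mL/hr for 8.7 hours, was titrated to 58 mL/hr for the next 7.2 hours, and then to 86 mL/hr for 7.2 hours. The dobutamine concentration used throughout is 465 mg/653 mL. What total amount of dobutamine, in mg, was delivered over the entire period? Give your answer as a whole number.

867 mg

Concentration = 465 mg ÷ 653 mL = 0.712098 mg/mL
Stage 1: 20.7 mL/hr × 8.7 hr = 180.09 mL → 180.09 mL × 0.712098 mg/mL = 128.2417 mg
Stage 2: 58 mL/hr × 7.2 hr = 417.6 mL → 417.6 mL × 0.712098 mg/mL = 297.3721 mg
Stage 3: 86 mL/hr × 7.2 hr = 619.2 mL → 619.2 mL × 0.712098 mg/mL = 440.9311 mg
Total = 128.2417 + 297.3721 + 440.9311 = 866.5449 mg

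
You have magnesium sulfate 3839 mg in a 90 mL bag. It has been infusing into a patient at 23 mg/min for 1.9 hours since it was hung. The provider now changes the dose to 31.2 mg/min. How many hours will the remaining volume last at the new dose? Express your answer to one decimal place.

0.7 hours

Initial rate:
23 mg/min × 60 min/hr = 1380 mg/hr
Concentration = 3839 mg ÷ 90 mL = 42.65556 mg/mL
Rate = 1380 mg/hr ÷ 42.65556 mg/mL = 32.35218 mL/hr
Volume infused so far = 32.35218 mL/hr × 1.9 hr = 61.46913 mL
Volume remaining = 90 − 61.46913 = 28.53087 mL
New rate:
31.2 mg/min × 60 min/hr = 1872 mg/hr
Rate = 1872 mg/hr ÷ 42.65556 mg/mL = 43.88643 mL/hr
Time remaining = 28.53087 mL ÷ 43.88643 mL/hr = 0.6501068 hr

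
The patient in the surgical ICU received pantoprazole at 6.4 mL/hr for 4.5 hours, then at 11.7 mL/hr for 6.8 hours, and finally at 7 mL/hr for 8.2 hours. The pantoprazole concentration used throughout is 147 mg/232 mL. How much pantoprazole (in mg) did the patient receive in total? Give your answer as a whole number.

Concentration = 147 mg ÷ 232 mL = 0.6336207 mg/mL
Stage 1: 6.4 mL/hr × 4.5 hr = 28.8 mL → 28.8 mL × 0.6336207 mg/mL = 18.24828 mg
Stage 2: 11.7 mL/hr × 6.8 hr = 79.56 mL → 79.56 mL × 0.6336207 mg/mL = 50.41086 mg
Stage 3: 7 mL/hr × 8.2 hr = 57.4 mL → 57.4 mL × 0.6336207 mg/mL = 36.36983 mg
Total = 18.24828 + 50.41086 + 36.36983 = 105.029 mg

105 mg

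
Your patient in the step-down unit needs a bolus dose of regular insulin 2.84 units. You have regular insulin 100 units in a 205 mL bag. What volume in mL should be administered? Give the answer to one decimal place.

5.8 mL

Concentration = 100 units ÷ 205 mL = 0.4878049 units/mL
Volume = 2.84 units ÷ 0.4878049 units/mL = 5.822 mL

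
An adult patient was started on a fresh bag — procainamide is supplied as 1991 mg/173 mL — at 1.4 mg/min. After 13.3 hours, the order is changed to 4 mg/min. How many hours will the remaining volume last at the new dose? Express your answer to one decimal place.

3.6 hours

Initial rate:
1.4 mg/min × 60 min/hr = 84 mg/hr
Concentration = 1991 mg ÷ 173 mL = 11.50867 mg/mL
Rate = 84 mg/hr ÷ 11.50867 mg/mL = 7.298845 mL/hr
Volume infused so far = 7.298845 mL/hr × 13.3 hr = 97.07464 mL
Volume remaining = 173 − 97.07464 = 75.92536 mL
New rate:
4 mg/min × 60 min/hr = 240 mg/hr
Rate = 240 mg/hr ÷ 11.50867 mg/mL = 20.85384 mL/hr
Time remaining = 75.92536 mL ÷ 20.85384 mL/hr = 3.640833 hr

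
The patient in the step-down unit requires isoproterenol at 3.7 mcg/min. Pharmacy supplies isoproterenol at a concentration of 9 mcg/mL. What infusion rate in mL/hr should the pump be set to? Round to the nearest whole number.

25 mL/hr

3.7 mcg/min × 60 min/hr = 222 mcg/hr
Rate = 222 mcg/hr ÷ 9 mcg/mL = 24.66667 mL/hr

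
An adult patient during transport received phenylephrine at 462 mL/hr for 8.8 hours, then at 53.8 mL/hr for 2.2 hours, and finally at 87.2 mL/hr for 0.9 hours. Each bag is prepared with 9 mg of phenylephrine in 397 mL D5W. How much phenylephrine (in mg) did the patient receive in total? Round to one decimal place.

96.6 mg

Concentration = 9 mg ÷ 397 mL = 0.02267003 mg/mL
Stage 1: 462 mL/hr × 8.8 hr = 4065.6 mL → 4065.6 mL × 0.02267003 mg/mL = 92.16725 mg
Stage 2: 53.8 mL/hr × 2.2 hr = 118.36 mL → 118.36 mL × 0.02267003 mg/mL = 2.683224 mg
Stage 3: 87.2 mL/hr × 0.9 hr = 78.48 mL → 78.48 mL × 0.02267003 mg/mL = 1.779144 mg
Total = 92.16725 + 2.683224 + 1.779144 = 96.62962 mg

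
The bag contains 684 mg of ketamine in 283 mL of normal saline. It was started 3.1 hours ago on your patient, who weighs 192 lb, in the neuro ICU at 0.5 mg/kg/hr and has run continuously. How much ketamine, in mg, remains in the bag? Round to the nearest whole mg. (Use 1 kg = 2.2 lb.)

Weight = 192 lb ÷ 2.2 lb/kg = 87.27273 kg
Dose = 0.5 mg/kg/hr × 87.27273 kg = 43.63636 mg/hr
Concentration = 684 mg ÷ 283 mL = 2.416961 mg/mL
Rate = 43.63636 mg/hr ÷ 2.416961 mg/mL = 18.05423 mL/hr
Volume infused = 18.05423 mL/hr × 3.1 hr = 55.9681 mL
Volume remaining = 283 − 55.9681 = 227.0319 mL
Drug remaining = 227.0319 mL × 2.416961 mg/mL = 548.7273 mg

549 mg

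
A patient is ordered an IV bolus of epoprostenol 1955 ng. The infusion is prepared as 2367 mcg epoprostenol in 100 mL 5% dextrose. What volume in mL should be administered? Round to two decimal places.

0.08 mL

Concentration = 2367 mcg ÷ 100 mL = 23.67 mcg/mL = 23670 ng/mL
Volume = 1955 ng ÷ 23670 ng/mL = 0.082594 mL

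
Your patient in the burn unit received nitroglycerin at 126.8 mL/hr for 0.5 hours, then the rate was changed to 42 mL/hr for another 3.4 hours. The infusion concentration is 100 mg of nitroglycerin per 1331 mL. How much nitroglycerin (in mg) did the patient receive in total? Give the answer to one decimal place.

15.5 mg

Concentration = 100 mg ÷ 1331 mL = 0.07513148 mg/mL
Stage 1: 126.8 mL/hr × 0.5 hr = 63.4 mL → 63.4 mL × 0.07513148 mg/mL = 4.763336 mg
Stage 2: 42 mL/hr × 3.4 hr = 142.8 mL → 142.8 mL × 0.07513148 mg/mL = 10.72878 mg
Total = 4.763336 + 10.72878 = 15.49211 mg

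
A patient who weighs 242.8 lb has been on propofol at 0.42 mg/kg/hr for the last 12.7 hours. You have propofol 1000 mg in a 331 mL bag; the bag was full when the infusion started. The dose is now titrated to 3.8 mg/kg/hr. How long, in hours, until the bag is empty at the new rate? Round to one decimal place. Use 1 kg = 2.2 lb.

Initial rate:
Weight = 242.8 lb ÷ 2.2 lb/kg = 110.3636 kg
Dose = 0.42 mg/kg/hr × 110.3636 kg = 46.35273 mg/hr
Concentration = 1000 mg ÷ 331 mL = 3.021148 mg/mL
Rate = 46.35273 mg/hr ÷ 3.021148 mg/mL = 15.34275 mL/hr
Volume infused so far = 15.34275 mL/hr × 12.7 hr = 194.853 mL
Volume remaining = 331 − 194.853 = 136.147 mL
New rate:
Dose = 3.8 mg/kg/hr × 110.3636 kg = 419.3818 mg/hr
Rate = 419.3818 mg/hr ÷ 3.021148 mg/mL = 138.8154 mL/hr
Time remaining = 136.147 mL ÷ 138.8154 mL/hr = 0.9807778 hr

1.0 hours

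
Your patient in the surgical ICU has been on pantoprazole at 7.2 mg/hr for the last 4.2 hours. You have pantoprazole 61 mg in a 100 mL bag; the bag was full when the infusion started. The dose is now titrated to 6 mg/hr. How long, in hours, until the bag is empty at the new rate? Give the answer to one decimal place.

Initial rate:
Concentration = 61 mg ÷ 100 mL = 0.61 mg/mL
Rate = 7.2 mg/hr ÷ 0.61 mg/mL = 11.80328 mL/hr
Volume infused so far = 11.80328 mL/hr × 4.2 hr = 49.57377 mL
Volume remaining = 100 − 49.57377 = 50.42623 mL
New rate:
Rate = 6 mg/hr ÷ 0.61 mg/mL = 9.836066 mL/hr
Time remaining = 50.42623 mL ÷ 9.836066 mL/hr = 5.126667 hr

5.1 hours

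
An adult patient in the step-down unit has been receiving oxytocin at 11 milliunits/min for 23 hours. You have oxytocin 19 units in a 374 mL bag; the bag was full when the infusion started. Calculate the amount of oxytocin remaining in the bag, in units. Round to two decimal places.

11 milliunits/min × 60 min/hr = 660 milliunits/hr
Concentration = 19 units ÷ 374 mL = 0.05080214 units/mL = 50.80214 milliunits/mL
Rate = 660 milliunits/hr ÷ 50.80214 milliunits/mL = 12.99158 mL/hr
Volume infused = 12.99158 mL/hr × 23 hr = 298.8063 mL
Volume remaining = 374 − 298.8063 = 75.19368 mL
Drug remaining = 75.19368 mL × 50.80214 milliunits/mL = 3820 milliunits = 3.82 units

3.82 units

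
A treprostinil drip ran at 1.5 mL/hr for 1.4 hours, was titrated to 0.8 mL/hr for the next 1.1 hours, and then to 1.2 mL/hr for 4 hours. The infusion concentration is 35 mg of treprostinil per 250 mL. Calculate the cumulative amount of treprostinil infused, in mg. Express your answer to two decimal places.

Concentration = 35 mg ÷ 250 mL = 0.14 mg/mL
Stage 1: 1.5 mL/hr × 1.4 hr = 2.1 mL → 2.1 mL × 0.14 mg/mL = 0.294 mg
Stage 2: 0.8 mL/hr × 1.1 hr = 0.88 mL → 0.88 mL × 0.14 mg/mL = 0.1232 mg
Stage 3: 1.2 mL/hr × 4 hr = 4.8 mL → 4.8 mL × 0.14 mg/mL = 0.672 mg
Total = 0.294 + 0.1232 + 0.672 = 1.0892 mg

1.09 mg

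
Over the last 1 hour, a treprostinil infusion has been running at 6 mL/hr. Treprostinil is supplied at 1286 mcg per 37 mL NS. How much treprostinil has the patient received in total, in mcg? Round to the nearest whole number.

209 mcg

Concentration = 1286 mcg ÷ 37 mL = 34.75676 mcg/mL = 34756.76 ng/mL
Drug rate = 6 mL/hr × 34756.76 ng/mL = 208540.5 ng/hr
Total = 208540.5 ng/hr × 1 hr = 208540.5 ng = 208.5405 mcg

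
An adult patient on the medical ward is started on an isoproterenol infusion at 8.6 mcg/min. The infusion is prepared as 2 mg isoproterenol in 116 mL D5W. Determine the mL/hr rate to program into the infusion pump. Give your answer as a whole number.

30 mL/hr

8.6 mcg/min × 60 min/hr = 516 mcg/hr
Concentration = 2 mg ÷ 116 mL = 0.01724138 mg/mL = 17.24138 mcg/mL
Rate = 516 mcg/hr ÷ 17.24138 mcg/mL = 29.928 mL/hr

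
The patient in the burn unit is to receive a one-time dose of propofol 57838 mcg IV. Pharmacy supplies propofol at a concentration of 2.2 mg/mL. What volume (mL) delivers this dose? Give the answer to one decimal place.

Concentration = 2.2 mg/mL = 2200 mcg/mL
Volume = 57838 mcg ÷ 2200 mcg/mL = 26.29 mL

26.3 mL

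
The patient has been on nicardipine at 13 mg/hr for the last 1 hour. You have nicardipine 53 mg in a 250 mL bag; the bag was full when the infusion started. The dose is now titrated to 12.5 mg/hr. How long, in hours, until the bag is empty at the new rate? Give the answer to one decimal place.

3.2 hours

Initial rate:
Concentration = 53 mg ÷ 250 mL = 0.212 mg/mL
Rate = 13 mg/hr ÷ 0.212 mg/mL = 61.32075 mL/hr
Volume infused so far = 61.32075 mL/hr × 1 hr = 61.32075 mL
Volume remaining = 250 − 61.32075 = 188.6792 mL
New rate:
Rate = 12.5 mg/hr ÷ 0.212 mg/mL = 58.96226 mL/hr
Time remaining = 188.6792 mL ÷ 58.96226 mL/hr = 3.2 hr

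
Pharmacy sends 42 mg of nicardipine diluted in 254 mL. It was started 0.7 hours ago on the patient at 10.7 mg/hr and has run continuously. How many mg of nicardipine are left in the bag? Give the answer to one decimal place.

34.5 mg

Concentration = 42 mg ÷ 254 mL = 0.1653543 mg/mL
Rate = 10.7 mg/hr ÷ 0.1653543 mg/mL = 64.70952 mL/hr
Volume infused = 64.70952 mL/hr × 0.7 hr = 45.29667 mL
Volume remaining = 254 − 45.29667 = 208.7033 mL
Drug remaining = 208.7033 mL × 0.1653543 mg/mL = 34.51 mg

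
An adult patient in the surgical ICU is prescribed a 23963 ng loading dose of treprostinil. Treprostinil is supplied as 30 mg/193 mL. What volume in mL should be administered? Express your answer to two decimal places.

Concentration = 30 mg ÷ 193 mL = 0.1554404 mg/mL = 155440.4 ng/mL
Volume = 23963 ng ÷ 155440.4 ng/mL = 0.154162 mL

0.15 mL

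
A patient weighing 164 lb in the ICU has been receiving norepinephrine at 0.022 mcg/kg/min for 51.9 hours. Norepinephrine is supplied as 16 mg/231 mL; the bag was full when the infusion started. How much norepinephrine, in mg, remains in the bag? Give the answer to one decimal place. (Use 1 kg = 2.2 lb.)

Weight = 164 lb ÷ 2.2 lb/kg = 74.54545 kg
Dose = 0.022 mcg/kg/min × 74.54545 kg = 1.64 mcg/min
1.64 mcg/min × 60 min/hr = 98.4 mcg/hr
Concentration = 16 mg ÷ 231 mL = 0.06926407 mg/mL = 69.26407 mcg/mL
Rate = 98.4 mcg/hr ÷ 69.26407 mcg/mL = 1.42065 mL/hr
Volume infused = 1.42065 mL/hr × 51.9 hr = 73.73173 mL
Volume remaining = 231 − 73.73173 = 157.2683 mL
Drug remaining = 157.2683 mL × 69.26407 mcg/mL = 10893.04 mcg = 10.89304 mg

10.9 mg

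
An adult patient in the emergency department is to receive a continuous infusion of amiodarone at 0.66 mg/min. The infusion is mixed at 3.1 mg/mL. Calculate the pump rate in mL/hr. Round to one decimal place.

12.8 mL/hr

0.66 mg/min × 60 min/hr = 39.6 mg/hr
Rate = 39.6 mg/hr ÷ 3.1 mg/mL = 12.77419 mL/hr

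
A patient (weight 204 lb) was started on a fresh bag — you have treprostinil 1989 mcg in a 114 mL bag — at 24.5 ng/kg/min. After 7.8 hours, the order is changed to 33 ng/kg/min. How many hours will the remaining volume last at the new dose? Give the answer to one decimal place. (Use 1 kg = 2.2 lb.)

Initial rate:
Weight = 204 lb ÷ 2.2 lb/kg = 92.72727 kg
Dose = 24.5 ng/kg/min × 92.72727 kg = 2271.818 ng/min
2271.818 ng/min × 60 min/hr = 136309.1 ng/hr
Concentration = 1989 mcg ÷ 114 mL = 17.44737 mcg/mL = 17447.37 ng/mL
Rate = 136309.1 ng/hr ÷ 17447.37 ng/mL = 7.812587 mL/hr
Volume infused so far = 7.812587 mL/hr × 7.8 hr = 60.93818 mL
Volume remaining = 114 − 60.93818 = 53.06182 mL
New rate:
Dose = 33 ng/kg/min × 92.72727 kg = 3060 ng/min
3060 ng/min × 60 min/hr = 183600 ng/hr
Rate = 183600 ng/hr ÷ 17447.37 ng/mL = 10.52308 mL/hr
Time remaining = 53.06182 mL ÷ 10.52308 mL/hr = 5.042424 hr

5.0 hours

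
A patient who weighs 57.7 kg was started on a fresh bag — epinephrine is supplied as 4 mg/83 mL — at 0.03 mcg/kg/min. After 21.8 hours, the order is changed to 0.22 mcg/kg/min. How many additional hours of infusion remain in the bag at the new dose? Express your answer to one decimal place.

Initial rate:
Dose = 0.03 mcg/kg/min × 57.7 kg = 1.731 mcg/min
1.731 mcg/min × 60 min/hr = 103.86 mcg/hr
Concentration = 4 mg ÷ 83 mL = 0.04819277 mg/mL = 48.19277 mcg/mL
Rate = 103.86 mcg/hr ÷ 48.19277 mcg/mL = 2.155095 mL/hr
Volume infused so far = 2.155095 mL/hr × 21.8 hr = 46.98107 mL
Volume remaining = 83 − 46.98107 = 36.01893 mL
New rate:
Dose = 0.22 mcg/kg/min × 57.7 kg = 12.694 mcg/min
12.694 mcg/min × 60 min/hr = 761.64 mcg/hr
Rate = 761.64 mcg/hr ÷ 48.19277 mcg/mL = 15.80403 mL/hr
Time remaining = 36.01893 mL ÷ 15.80403 mL/hr = 2.279098 hr

2.3 hours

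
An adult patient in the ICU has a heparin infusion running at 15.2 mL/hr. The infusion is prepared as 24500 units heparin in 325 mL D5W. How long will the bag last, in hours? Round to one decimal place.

Duration = 325 mL ÷ 15.2 mL/hr = 21.38158 hr

21.4 hours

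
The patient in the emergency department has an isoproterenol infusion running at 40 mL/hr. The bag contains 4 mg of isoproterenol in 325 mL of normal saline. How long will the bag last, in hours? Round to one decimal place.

8.1 hours

Duration = 325 mL ÷ 40 mL/hr = 8.125 hr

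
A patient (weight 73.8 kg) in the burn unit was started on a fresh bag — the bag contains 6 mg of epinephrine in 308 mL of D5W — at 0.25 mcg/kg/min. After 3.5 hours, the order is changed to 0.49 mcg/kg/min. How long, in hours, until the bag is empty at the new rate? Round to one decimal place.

1.0 hours

Initial rate:
Dose = 0.25 mcg/kg/min × 73.8 kg = 18.45 mcg/min
18.45 mcg/min × 60 min/hr = 1107 mcg/hr
Concentration = 6 mg ÷ 308 mL = 0.01948052 mg/mL = 19.48052 mcg/mL
Rate = 1107 mcg/hr ÷ 19.48052 mcg/mL = 56.826 mL/hr
Volume infused so far = 56.826 mL/hr × 3.5 hr = 198.891 mL
Volume remaining = 308 − 198.891 = 109.109 mL
New rate:
Dose = 0.49 mcg/kg/min × 73.8 kg = 36.162 mcg/min
36.162 mcg/min × 60 min/hr = 2169.72 mcg/hr
Rate = 2169.72 mcg/hr ÷ 19.48052 mcg/mL = 111.379 mL/hr
Time remaining = 109.109 mL ÷ 111.379 mL/hr = 0.9796195 hr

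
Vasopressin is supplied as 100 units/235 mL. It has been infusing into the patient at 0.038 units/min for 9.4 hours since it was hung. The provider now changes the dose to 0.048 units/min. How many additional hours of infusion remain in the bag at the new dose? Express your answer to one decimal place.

27.3 hours

Initial rate:
0.038 units/min × 60 min/hr = 2.28 units/hr
Concentration = 100 units ÷ 235 mL = 0.4255319 units/mL
Rate = 2.28 units/hr ÷ 0.4255319 units/mL = 5.358 mL/hr
Volume infused so far = 5.358 mL/hr × 9.4 hr = 50.3652 mL
Volume remaining = 235 − 50.3652 = 184.6348 mL
New rate:
0.048 units/min × 60 min/hr = 2.88 units/hr
Rate = 2.88 units/hr ÷ 0.4255319 units/mL = 6.768 mL/hr
Time remaining = 184.6348 mL ÷ 6.768 mL/hr = 27.28056 hr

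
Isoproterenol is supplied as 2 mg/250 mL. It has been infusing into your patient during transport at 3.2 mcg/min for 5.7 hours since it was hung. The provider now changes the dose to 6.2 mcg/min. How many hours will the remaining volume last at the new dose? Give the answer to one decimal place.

Initial rate:
3.2 mcg/min × 60 min/hr = 192 mcg/hr
Concentration = 2 mg ÷ 250 mL = 0.008 mg/mL = 8 mcg/mL
Rate = 192 mcg/hr ÷ 8 mcg/mL = 24 mL/hr
Volume infused so far = 24 mL/hr × 5.7 hr = 136.8 mL
Volume remaining = 250 − 136.8 = 113.2 mL
New rate:
6.2 mcg/min × 60 min/hr = 372 mcg/hr
Rate = 372 mcg/hr ÷ 8 mcg/mL = 46.5 mL/hr
Time remaining = 113.2 mL ÷ 46.5 mL/hr = 2.434409 hr

2.4 hours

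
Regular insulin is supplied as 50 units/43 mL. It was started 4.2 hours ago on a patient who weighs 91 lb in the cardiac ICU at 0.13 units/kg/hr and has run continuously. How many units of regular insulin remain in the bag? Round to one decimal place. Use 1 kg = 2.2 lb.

Weight = 91 lb ÷ 2.2 lb/kg = 41.36364 kg
Dose = 0.13 units/kg/hr × 41.36364 kg = 5.377273 units/hr
Concentration = 50 units ÷ 43 mL = 1.162791 units/mL
Rate = 5.377273 units/hr ÷ 1.162791 units/mL = 4.624455 mL/hr
Volume infused = 4.624455 mL/hr × 4.2 hr = 19.42271 mL
Volume remaining = 43 − 19.42271 = 23.57729 mL
Drug remaining = 23.57729 mL × 1.162791 units/mL = 27.41545 units

27.4 units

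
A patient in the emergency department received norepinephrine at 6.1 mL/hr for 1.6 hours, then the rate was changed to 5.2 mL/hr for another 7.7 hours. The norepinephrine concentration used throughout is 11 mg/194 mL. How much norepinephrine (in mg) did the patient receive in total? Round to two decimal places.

2.82 mg

Concentration = 11 mg ÷ 194 mL = 0.05670103 mg/mL
Stage 1: 6.1 mL/hr × 1.6 hr = 9.76 mL → 9.76 mL × 0.05670103 mg/mL = 0.5534021 mg
Stage 2: 5.2 mL/hr × 7.7 hr = 40.04 mL → 40.04 mL × 0.05670103 mg/mL = 2.270309 mg
Total = 0.5534021 + 2.270309 = 2.823711 mg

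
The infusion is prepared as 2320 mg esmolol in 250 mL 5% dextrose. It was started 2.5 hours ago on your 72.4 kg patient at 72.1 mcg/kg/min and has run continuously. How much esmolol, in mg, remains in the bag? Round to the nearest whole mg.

Dose = 72.1 mcg/kg/min × 72.4 kg = 5220.04 mcg/min
5220.04 mcg/min × 60 min/hr = 313202.4 mcg/hr
Concentration = 2320 mg ÷ 250 mL = 9.28 mg/mL = 9280 mcg/mL
Rate = 313202.4 mcg/hr ÷ 9280 mcg/mL = 33.75026 mL/hr
Volume infused = 33.75026 mL/hr × 2.5 hr = 84.37565 mL
Volume remaining = 250 − 84.37565 = 165.6244 mL
Drug remaining = 165.6244 mL × 9280 mcg/mL = 1536994 mcg = 1536.994 mg

1537 mg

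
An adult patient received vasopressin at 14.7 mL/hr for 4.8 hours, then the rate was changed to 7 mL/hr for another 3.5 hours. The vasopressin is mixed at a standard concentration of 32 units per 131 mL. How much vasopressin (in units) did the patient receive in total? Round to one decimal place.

23.2 units

Concentration = 32 units ÷ 131 mL = 0.2442748 units/mL
Stage 1: 14.7 mL/hr × 4.8 hr = 70.56 mL → 70.56 mL × 0.2442748 units/mL = 17.23603 units
Stage 2: 7 mL/hr × 3.5 hr = 24.5 mL → 24.5 mL × 0.2442748 units/mL = 5.984733 units
Total = 17.23603 + 5.984733 = 23.22076 units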